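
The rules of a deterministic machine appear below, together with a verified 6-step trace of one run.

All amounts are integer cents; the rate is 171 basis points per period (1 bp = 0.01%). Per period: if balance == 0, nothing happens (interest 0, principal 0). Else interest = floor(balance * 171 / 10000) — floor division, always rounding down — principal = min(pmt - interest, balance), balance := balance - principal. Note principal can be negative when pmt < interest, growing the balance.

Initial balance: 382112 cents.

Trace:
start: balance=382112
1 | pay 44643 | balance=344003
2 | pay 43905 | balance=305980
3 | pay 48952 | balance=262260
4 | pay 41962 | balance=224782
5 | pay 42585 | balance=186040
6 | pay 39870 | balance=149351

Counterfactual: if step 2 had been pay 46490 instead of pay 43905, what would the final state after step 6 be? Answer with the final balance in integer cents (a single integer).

(re-executing from step 2 with the substitution; state before step 2: balance=344003)
2 | pay 46490 | balance=303395
3 | pay 48952 | balance=259631
4 | pay 41962 | balance=222108
5 | pay 42585 | balance=183321
6 | pay 39870 | balance=146585

146585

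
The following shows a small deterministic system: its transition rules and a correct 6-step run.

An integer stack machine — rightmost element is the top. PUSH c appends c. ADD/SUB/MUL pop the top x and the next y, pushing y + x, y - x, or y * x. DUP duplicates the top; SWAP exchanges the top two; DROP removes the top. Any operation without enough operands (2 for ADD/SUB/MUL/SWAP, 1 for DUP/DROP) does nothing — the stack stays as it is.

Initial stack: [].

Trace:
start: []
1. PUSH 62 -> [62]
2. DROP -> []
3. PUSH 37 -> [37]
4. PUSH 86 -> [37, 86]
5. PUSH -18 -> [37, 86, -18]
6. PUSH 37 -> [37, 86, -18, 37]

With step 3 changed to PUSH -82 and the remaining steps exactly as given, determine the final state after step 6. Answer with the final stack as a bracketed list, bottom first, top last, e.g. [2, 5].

(re-executing from step 3 with the substitution; state before step 3: [])
3. PUSH -82 -> [-82]
4. PUSH 86 -> [-82, 86]
5. PUSH -18 -> [-82, 86, -18]
6. PUSH 37 -> [-82, 86, -18, 37]

[-82, 86, -18, 37]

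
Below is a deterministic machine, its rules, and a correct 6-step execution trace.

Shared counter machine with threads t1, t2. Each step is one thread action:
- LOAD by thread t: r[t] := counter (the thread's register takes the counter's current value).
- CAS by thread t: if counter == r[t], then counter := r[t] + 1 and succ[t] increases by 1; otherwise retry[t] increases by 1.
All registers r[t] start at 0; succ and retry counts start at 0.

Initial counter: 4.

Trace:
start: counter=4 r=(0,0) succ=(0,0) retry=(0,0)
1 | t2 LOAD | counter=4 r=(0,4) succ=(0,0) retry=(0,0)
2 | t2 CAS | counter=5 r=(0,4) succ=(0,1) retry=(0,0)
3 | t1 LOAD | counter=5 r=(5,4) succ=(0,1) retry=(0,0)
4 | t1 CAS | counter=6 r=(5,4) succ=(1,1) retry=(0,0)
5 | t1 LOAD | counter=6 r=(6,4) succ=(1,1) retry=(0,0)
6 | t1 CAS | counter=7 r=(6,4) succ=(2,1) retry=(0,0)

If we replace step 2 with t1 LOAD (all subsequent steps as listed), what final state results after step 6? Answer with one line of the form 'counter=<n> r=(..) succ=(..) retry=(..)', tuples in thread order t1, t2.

counter=6 r=(5,4) succ=(2,0) retry=(0,0)

(re-executing from step 2 with the substitution; state before step 2: counter=4 r=(0,4) succ=(0,0) retry=(0,0))
2 | t1 LOAD | counter=4 r=(4,4) succ=(0,0) retry=(0,0)
3 | t1 LOAD | counter=4 r=(4,4) succ=(0,0) retry=(0,0)
4 | t1 CAS | counter=5 r=(4,4) succ=(1,0) retry=(0,0)
5 | t1 LOAD | counter=5 r=(5,4) succ=(1,0) retry=(0,0)
6 | t1 CAS | counter=6 r=(5,4) succ=(2,0) retry=(0,0)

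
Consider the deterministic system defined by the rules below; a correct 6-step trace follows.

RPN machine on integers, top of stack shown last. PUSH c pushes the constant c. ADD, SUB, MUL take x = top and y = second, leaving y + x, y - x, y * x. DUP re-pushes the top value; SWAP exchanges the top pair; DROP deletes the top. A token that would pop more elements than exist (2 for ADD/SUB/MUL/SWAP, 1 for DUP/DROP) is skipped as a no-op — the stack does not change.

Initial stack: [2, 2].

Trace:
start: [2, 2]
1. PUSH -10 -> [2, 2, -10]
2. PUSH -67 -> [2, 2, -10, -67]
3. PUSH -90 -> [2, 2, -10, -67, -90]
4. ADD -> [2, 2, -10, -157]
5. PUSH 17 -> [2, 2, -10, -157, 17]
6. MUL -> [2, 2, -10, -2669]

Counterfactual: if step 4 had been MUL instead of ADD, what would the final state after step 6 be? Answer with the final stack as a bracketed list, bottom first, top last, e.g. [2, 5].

[2, 2, -10, 102510]

(re-executing from step 4 with the substitution; state before step 4: [2, 2, -10, -67, -90])
4. MUL -> [2, 2, -10, 6030]
5. PUSH 17 -> [2, 2, -10, 6030, 17]
6. MUL -> [2, 2, -10, 102510]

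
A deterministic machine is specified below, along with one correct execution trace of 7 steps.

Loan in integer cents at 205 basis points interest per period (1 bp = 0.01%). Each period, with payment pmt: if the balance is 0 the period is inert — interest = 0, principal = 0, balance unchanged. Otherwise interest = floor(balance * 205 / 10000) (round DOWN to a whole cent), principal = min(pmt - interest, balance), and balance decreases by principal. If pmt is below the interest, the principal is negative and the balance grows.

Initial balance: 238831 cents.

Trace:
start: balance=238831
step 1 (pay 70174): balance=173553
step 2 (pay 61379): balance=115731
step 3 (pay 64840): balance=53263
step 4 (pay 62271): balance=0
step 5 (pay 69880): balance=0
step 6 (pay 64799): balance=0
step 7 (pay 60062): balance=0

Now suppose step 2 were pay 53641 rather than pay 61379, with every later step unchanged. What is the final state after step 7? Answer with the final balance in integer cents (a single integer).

(re-executing from step 2 with the substitution; state before step 2: balance=173553)
step 2 (pay 53641): balance=123469
step 3 (pay 64840): balance=61160
step 4 (pay 62271): balance=142
step 5 (pay 69880): balance=0
step 6 (pay 64799): balance=0
step 7 (pay 60062): balance=0

0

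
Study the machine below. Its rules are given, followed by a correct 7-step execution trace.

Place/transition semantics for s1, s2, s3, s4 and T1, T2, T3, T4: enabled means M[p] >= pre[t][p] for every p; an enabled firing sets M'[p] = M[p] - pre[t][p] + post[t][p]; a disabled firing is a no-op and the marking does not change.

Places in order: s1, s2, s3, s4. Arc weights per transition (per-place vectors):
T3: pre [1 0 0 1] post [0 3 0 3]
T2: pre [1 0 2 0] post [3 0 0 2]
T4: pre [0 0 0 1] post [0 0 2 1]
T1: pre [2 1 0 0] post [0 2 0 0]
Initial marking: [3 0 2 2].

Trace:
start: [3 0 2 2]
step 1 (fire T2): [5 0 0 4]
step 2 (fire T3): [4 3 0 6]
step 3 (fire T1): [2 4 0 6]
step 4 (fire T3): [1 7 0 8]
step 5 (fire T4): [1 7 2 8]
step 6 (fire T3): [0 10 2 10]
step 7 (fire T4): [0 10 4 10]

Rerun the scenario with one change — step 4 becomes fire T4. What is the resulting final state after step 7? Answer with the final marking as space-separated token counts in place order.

1 7 6 8

(re-executing from step 4 with the substitution; state before step 4: [2 4 0 6])
step 4 (fire T4): [2 4 2 6]
step 5 (fire T4): [2 4 4 6]
step 6 (fire T3): [1 7 4 8]
step 7 (fire T4): [1 7 6 8]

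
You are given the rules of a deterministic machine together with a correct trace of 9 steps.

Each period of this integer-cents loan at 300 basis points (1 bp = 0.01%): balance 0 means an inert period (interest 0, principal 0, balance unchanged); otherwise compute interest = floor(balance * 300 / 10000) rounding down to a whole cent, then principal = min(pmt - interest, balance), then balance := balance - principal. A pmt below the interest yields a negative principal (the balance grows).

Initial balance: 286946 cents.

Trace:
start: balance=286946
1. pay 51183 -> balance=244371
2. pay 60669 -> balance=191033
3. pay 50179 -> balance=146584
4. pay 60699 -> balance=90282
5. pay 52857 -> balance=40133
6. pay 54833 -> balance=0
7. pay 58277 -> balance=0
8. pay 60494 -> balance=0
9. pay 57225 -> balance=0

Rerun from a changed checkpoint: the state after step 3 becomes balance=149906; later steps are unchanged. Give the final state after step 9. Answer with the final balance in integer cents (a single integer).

0

state after step 3 := balance=149906
4. pay 60699 -> balance=93704
5. pay 52857 -> balance=43658
6. pay 54833 -> balance=0
7. pay 58277 -> balance=0
8. pay 60494 -> balance=0
9. pay 57225 -> balance=0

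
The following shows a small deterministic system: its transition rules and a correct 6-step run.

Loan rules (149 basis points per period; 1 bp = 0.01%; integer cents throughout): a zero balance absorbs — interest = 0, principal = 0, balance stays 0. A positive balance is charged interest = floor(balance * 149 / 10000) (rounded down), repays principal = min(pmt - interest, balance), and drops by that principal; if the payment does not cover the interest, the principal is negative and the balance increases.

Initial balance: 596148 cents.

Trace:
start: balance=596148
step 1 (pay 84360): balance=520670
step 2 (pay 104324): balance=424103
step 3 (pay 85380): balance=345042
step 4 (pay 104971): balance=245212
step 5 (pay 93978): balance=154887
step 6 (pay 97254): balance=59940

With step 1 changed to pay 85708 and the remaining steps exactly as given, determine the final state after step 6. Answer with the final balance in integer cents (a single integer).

(re-executing from step 1 with the substitution; state before step 1: balance=596148)
step 1 (pay 85708): balance=519322
step 2 (pay 104324): balance=422735
step 3 (pay 85380): balance=343653
step 4 (pay 104971): balance=243802
step 5 (pay 93978): balance=153456
step 6 (pay 97254): balance=58488

58488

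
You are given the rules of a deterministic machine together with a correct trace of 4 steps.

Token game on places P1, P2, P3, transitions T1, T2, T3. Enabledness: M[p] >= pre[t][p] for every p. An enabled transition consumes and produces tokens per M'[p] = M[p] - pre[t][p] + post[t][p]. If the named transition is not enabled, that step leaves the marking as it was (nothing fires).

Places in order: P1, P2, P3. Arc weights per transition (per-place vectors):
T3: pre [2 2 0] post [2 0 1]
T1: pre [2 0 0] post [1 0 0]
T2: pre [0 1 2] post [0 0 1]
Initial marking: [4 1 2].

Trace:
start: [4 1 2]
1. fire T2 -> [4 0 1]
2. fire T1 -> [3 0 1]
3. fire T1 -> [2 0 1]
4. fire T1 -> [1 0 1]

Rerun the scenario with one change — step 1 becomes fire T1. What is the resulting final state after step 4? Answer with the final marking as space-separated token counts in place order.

(re-executing from step 1 with the substitution; state before step 1: [4 1 2])
1. fire T1 -> [3 1 2]
2. fire T1 -> [2 1 2]
3. fire T1 -> [1 1 2]
4. fire T1 -> [1 1 2]

1 1 2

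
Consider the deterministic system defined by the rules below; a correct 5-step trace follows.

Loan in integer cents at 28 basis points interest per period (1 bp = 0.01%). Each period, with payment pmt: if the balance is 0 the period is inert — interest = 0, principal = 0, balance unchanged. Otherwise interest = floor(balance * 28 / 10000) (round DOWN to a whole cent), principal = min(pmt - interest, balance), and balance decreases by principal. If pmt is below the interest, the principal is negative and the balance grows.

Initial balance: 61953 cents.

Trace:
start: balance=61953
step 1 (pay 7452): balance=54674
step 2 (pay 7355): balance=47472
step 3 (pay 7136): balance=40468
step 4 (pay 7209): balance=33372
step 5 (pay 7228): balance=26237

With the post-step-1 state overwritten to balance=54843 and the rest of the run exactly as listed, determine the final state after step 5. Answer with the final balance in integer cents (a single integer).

26407

state after step 1 := balance=54843
step 2 (pay 7355): balance=47641
step 3 (pay 7136): balance=40638
step 4 (pay 7209): balance=33542
step 5 (pay 7228): balance=26407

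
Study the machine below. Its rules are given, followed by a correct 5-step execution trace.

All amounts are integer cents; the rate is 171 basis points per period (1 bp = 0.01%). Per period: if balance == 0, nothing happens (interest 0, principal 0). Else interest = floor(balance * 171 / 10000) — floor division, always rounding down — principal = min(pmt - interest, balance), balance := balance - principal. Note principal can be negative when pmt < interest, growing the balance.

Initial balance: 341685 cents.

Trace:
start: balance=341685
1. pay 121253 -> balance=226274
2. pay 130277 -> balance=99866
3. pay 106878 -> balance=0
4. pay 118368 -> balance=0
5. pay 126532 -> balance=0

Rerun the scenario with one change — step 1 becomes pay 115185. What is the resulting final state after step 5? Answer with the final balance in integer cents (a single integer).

(re-executing from step 1 with the substitution; state before step 1: balance=341685)
1. pay 115185 -> balance=232342
2. pay 130277 -> balance=106038
3. pay 106878 -> balance=973
4. pay 118368 -> balance=0
5. pay 126532 -> balance=0

0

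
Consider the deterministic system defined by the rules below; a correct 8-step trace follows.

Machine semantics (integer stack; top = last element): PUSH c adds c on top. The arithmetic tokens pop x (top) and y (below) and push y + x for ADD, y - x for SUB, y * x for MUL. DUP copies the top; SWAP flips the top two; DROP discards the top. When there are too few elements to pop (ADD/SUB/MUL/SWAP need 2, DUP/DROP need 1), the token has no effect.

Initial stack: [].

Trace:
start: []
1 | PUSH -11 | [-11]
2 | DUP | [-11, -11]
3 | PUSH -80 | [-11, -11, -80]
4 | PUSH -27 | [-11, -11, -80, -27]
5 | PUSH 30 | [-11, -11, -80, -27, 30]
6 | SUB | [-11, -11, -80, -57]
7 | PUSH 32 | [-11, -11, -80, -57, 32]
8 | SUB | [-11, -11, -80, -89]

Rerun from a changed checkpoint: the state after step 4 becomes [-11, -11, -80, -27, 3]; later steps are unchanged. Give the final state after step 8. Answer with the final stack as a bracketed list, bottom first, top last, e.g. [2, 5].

[-11, -11, -80, -27, -59]

state after step 4 := [-11, -11, -80, -27, 3]
5 | PUSH 30 | [-11, -11, -80, -27, 3, 30]
6 | SUB | [-11, -11, -80, -27, -27]
7 | PUSH 32 | [-11, -11, -80, -27, -27, 32]
8 | SUB | [-11, -11, -80, -27, -59]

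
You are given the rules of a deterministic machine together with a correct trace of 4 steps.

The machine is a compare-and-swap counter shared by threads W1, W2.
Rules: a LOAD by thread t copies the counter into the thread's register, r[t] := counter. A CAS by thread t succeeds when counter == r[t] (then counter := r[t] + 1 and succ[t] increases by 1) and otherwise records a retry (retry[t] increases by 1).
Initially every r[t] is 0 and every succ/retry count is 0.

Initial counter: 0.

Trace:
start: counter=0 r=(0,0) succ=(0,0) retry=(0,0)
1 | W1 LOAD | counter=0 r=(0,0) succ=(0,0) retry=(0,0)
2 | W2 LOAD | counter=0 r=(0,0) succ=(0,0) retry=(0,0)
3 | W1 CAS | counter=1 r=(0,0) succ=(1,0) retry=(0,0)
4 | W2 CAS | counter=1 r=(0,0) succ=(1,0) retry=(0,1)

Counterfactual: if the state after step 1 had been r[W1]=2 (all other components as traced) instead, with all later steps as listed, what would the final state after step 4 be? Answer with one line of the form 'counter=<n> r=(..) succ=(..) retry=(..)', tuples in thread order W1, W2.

counter=1 r=(2,0) succ=(0,1) retry=(1,0)

state after step 1 := counter=0 r=(2,0) succ=(0,0) retry=(0,0)
2 | W2 LOAD | counter=0 r=(2,0) succ=(0,0) retry=(0,0)
3 | W1 CAS | counter=0 r=(2,0) succ=(0,0) retry=(1,0)
4 | W2 CAS | counter=1 r=(2,0) succ=(0,1) retry=(1,0)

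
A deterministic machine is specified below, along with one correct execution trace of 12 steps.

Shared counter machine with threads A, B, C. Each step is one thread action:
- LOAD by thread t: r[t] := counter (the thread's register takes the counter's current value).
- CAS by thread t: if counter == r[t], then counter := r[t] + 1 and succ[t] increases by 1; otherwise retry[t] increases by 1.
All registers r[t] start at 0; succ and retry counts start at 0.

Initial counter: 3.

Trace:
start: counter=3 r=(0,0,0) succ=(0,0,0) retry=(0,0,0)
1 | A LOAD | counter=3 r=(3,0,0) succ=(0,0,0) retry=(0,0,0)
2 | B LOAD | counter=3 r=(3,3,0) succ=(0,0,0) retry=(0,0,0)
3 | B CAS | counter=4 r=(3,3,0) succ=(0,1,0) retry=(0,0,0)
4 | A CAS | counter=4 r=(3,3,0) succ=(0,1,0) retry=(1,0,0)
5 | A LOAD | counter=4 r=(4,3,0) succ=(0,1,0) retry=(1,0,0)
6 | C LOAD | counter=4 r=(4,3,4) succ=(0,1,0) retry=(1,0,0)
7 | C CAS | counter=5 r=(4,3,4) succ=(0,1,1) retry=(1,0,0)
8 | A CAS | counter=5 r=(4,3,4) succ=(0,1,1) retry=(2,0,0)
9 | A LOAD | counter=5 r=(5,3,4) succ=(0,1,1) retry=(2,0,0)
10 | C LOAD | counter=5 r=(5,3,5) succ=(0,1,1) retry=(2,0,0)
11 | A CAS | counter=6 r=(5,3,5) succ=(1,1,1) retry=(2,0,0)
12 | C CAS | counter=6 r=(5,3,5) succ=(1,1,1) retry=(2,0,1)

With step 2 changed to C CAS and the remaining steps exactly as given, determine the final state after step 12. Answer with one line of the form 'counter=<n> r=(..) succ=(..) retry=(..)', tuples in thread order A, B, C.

(re-executing from step 2 with the substitution; state before step 2: counter=3 r=(3,0,0) succ=(0,0,0) retry=(0,0,0))
2 | C CAS | counter=3 r=(3,0,0) succ=(0,0,0) retry=(0,0,1)
3 | B CAS | counter=3 r=(3,0,0) succ=(0,0,0) retry=(0,1,1)
4 | A CAS | counter=4 r=(3,0,0) succ=(1,0,0) retry=(0,1,1)
5 | A LOAD | counter=4 r=(4,0,0) succ=(1,0,0) retry=(0,1,1)
6 | C LOAD | counter=4 r=(4,0,4) succ=(1,0,0) retry=(0,1,1)
7 | C CAS | counter=5 r=(4,0,4) succ=(1,0,1) retry=(0,1,1)
8 | A CAS | counter=5 r=(4,0,4) succ=(1,0,1) retry=(1,1,1)
9 | A LOAD | counter=5 r=(5,0,4) succ=(1,0,1) retry=(1,1,1)
10 | C LOAD | counter=5 r=(5,0,5) succ=(1,0,1) retry=(1,1,1)
11 | A CAS | counter=6 r=(5,0,5) succ=(2,0,1) retry=(1,1,1)
12 | C CAS | counter=6 r=(5,0,5) succ=(2,0,1) retry=(1,1,2)

counter=6 r=(5,0,5) succ=(2,0,1) retry=(1,1,2)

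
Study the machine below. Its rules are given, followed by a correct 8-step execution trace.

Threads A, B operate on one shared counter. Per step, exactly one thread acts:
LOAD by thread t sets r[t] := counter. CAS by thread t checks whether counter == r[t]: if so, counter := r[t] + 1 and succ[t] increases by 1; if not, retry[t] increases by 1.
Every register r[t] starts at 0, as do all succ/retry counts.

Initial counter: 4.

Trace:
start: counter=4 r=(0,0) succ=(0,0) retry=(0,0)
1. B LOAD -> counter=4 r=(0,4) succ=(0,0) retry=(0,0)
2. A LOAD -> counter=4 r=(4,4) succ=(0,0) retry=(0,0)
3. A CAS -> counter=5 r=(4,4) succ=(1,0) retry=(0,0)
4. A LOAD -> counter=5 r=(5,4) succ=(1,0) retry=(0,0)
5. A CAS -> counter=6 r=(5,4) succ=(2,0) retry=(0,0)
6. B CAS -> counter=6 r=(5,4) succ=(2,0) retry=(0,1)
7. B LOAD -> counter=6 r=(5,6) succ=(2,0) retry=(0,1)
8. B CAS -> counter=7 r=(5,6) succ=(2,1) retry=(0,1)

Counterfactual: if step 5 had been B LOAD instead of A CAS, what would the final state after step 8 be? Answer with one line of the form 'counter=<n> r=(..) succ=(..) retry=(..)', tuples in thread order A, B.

counter=7 r=(5,6) succ=(1,2) retry=(0,0)

(re-executing from step 5 with the substitution; state before step 5: counter=5 r=(5,4) succ=(1,0) retry=(0,0))
5. B LOAD -> counter=5 r=(5,5) succ=(1,0) retry=(0,0)
6. B CAS -> counter=6 r=(5,5) succ=(1,1) retry=(0,0)
7. B LOAD -> counter=6 r=(5,6) succ=(1,1) retry=(0,0)
8. B CAS -> counter=7 r=(5,6) succ=(1,2) retry=(0,0)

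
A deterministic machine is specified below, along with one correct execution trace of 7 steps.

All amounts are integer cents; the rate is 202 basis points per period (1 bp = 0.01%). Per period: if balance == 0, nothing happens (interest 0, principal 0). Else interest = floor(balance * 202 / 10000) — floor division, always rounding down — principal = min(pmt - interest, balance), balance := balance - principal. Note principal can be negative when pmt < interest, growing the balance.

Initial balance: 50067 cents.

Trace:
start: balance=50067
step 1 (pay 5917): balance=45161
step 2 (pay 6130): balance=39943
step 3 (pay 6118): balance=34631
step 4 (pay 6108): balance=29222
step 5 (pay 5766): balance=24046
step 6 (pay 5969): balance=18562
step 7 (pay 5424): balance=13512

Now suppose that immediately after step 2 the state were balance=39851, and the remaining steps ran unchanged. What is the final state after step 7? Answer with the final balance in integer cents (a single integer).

13410

state after step 2 := balance=39851
step 3 (pay 6118): balance=34537
step 4 (pay 6108): balance=29126
step 5 (pay 5766): balance=23948
step 6 (pay 5969): balance=18462
step 7 (pay 5424): balance=13410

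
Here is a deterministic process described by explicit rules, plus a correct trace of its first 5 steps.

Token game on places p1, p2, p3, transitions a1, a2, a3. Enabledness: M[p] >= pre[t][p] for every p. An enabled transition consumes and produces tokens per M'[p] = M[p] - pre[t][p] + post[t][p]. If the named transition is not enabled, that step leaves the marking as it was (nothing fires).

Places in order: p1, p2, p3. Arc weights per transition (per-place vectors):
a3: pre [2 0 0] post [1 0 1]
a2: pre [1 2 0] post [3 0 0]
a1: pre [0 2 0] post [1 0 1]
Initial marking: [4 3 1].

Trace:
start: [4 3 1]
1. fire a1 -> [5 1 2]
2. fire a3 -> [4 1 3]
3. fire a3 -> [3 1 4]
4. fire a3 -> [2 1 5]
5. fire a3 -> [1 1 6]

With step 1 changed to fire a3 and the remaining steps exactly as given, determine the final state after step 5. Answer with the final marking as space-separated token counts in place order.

(re-executing from step 1 with the substitution; state before step 1: [4 3 1])
1. fire a3 -> [3 3 2]
2. fire a3 -> [2 3 3]
3. fire a3 -> [1 3 4]
4. fire a3 -> [1 3 4]
5. fire a3 -> [1 3 4]

1 3 4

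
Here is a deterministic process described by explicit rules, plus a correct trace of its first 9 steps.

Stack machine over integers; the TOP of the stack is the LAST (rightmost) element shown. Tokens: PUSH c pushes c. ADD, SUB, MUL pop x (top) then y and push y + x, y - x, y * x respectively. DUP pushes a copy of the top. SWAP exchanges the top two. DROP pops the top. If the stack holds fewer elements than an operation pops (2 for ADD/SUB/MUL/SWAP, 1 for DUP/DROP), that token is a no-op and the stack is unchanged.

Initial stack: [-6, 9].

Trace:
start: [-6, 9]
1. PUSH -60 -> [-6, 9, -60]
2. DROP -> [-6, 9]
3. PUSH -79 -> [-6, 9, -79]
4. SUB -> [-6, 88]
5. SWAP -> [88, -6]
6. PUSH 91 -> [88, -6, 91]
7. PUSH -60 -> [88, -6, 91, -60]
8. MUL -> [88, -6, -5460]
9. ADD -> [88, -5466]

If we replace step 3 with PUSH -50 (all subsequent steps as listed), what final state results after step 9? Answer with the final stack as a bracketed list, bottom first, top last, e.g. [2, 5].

(re-executing from step 3 with the substitution; state before step 3: [-6, 9])
3. PUSH -50 -> [-6, 9, -50]
4. SUB -> [-6, 59]
5. SWAP -> [59, -6]
6. PUSH 91 -> [59, -6, 91]
7. PUSH -60 -> [59, -6, 91, -60]
8. MUL -> [59, -6, -5460]
9. ADD -> [59, -5466]

[59, -5466]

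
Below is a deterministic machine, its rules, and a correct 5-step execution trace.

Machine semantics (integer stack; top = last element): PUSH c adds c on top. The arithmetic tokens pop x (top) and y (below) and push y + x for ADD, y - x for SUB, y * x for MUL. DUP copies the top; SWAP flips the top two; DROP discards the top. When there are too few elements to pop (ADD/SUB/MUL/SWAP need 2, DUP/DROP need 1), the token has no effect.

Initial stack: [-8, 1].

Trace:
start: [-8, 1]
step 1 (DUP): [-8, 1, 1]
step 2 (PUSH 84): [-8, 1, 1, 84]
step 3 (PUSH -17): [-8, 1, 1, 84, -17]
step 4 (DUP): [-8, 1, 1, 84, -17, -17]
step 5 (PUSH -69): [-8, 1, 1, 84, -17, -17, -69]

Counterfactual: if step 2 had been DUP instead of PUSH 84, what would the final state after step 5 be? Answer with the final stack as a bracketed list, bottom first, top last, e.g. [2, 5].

[-8, 1, 1, 1, -17, -17, -69]

(re-executing from step 2 with the substitution; state before step 2: [-8, 1, 1])
step 2 (DUP): [-8, 1, 1, 1]
step 3 (PUSH -17): [-8, 1, 1, 1, -17]
step 4 (DUP): [-8, 1, 1, 1, -17, -17]
step 5 (PUSH -69): [-8, 1, 1, 1, -17, -17, -69]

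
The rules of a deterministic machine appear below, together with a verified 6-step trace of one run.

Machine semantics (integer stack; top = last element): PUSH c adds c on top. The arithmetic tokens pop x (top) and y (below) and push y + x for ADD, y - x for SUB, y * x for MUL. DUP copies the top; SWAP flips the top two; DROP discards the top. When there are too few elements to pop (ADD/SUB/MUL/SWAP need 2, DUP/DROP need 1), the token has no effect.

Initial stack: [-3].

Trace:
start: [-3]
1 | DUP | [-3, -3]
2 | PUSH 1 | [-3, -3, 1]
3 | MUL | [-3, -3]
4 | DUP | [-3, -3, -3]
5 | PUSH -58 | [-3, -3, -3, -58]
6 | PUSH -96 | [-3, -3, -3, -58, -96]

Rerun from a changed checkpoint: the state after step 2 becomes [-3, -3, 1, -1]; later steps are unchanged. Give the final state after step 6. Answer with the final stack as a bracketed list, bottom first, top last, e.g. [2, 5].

state after step 2 := [-3, -3, 1, -1]
3 | MUL | [-3, -3, -1]
4 | DUP | [-3, -3, -1, -1]
5 | PUSH -58 | [-3, -3, -1, -1, -58]
6 | PUSH -96 | [-3, -3, -1, -1, -58, -96]

[-3, -3, -1, -1, -58, -96]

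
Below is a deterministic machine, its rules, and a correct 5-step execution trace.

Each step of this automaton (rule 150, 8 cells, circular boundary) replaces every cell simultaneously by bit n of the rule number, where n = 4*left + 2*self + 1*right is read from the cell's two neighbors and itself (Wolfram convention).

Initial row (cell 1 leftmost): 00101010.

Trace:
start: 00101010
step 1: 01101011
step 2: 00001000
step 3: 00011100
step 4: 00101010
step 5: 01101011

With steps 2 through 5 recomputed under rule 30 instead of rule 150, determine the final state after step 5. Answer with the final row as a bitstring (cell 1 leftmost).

(re-executing steps 2..5 under rule 30; state before step 2: 01101011)
step 2: 01001010
step 3: 11111011
step 4: 00000010
step 5: 00000111

00000111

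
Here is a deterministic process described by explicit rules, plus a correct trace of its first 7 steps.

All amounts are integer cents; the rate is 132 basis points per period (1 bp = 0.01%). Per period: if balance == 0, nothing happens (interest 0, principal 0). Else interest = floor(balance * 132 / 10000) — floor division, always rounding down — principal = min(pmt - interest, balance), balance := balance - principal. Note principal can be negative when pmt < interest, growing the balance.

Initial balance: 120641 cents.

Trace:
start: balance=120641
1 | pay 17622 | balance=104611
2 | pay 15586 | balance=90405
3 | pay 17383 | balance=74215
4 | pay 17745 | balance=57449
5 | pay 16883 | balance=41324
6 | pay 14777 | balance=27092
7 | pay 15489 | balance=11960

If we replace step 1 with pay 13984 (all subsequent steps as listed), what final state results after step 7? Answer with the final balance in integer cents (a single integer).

15896

(re-executing from step 1 with the substitution; state before step 1: balance=120641)
1 | pay 13984 | balance=108249
2 | pay 15586 | balance=94091
3 | pay 17383 | balance=77950
4 | pay 17745 | balance=61233
5 | pay 16883 | balance=45158
6 | pay 14777 | balance=30977
7 | pay 15489 | balance=15896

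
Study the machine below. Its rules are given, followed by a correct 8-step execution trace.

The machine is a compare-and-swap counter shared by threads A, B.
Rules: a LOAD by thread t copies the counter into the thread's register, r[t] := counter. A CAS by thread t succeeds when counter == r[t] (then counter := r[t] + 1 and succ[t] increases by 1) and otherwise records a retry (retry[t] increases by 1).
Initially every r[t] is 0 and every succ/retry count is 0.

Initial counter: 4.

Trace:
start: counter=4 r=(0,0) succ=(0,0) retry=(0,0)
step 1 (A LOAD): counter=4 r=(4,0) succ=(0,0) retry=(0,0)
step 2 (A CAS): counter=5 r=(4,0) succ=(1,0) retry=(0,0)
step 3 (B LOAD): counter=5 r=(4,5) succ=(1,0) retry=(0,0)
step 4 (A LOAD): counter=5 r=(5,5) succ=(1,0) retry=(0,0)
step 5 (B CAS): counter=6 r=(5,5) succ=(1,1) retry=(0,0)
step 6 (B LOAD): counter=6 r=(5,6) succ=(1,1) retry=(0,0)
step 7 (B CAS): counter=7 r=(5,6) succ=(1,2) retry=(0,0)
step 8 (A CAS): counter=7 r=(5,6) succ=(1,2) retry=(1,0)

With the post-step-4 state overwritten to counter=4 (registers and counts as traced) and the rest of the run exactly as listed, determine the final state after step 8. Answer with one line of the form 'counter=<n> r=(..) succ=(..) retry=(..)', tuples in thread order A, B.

state after step 4 := counter=4 r=(5,5) succ=(1,0) retry=(0,0)
step 5 (B CAS): counter=4 r=(5,5) succ=(1,0) retry=(0,1)
step 6 (B LOAD): counter=4 r=(5,4) succ=(1,0) retry=(0,1)
step 7 (B CAS): counter=5 r=(5,4) succ=(1,1) retry=(0,1)
step 8 (A CAS): counter=6 r=(5,4) succ=(2,1) retry=(0,1)

counter=6 r=(5,4) succ=(2,1) retry=(0,1)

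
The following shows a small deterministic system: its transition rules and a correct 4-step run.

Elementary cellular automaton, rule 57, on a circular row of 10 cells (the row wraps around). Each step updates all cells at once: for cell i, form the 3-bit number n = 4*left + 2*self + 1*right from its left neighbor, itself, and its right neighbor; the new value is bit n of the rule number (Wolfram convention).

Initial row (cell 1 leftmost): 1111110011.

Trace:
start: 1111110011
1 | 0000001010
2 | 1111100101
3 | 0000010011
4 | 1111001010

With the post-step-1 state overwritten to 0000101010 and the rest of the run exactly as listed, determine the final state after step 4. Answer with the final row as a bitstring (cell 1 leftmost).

state after step 1 := 0000101010
2 | 1110010101
3 | 0001001011
4 | 1100100110

1100100110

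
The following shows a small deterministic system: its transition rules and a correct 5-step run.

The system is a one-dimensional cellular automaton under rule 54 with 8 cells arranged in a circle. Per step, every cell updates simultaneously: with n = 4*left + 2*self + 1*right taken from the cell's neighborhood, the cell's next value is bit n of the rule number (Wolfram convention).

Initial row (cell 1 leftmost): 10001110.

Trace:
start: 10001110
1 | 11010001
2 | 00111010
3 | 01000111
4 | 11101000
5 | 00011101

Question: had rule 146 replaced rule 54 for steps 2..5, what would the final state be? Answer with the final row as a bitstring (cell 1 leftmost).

(re-executing steps 2..5 under rule 146; state before step 2: 11010001)
2 | 10001010
3 | 01010000
4 | 10001000
5 | 01010101

01010101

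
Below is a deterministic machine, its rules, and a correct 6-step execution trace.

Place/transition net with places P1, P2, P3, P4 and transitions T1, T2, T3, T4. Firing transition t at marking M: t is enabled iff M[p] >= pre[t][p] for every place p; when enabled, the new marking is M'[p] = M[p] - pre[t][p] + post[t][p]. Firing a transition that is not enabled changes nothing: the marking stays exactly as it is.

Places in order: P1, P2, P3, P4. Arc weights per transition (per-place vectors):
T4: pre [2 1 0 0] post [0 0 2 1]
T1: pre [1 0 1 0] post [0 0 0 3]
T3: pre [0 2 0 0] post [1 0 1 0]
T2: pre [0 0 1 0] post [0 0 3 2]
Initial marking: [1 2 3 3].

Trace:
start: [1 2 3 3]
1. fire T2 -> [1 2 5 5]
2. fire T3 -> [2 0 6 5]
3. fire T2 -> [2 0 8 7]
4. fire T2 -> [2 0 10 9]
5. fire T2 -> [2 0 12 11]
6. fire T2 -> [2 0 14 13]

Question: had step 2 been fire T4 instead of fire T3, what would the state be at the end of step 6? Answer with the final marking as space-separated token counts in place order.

1 2 13 13

(re-executing from step 2 with the substitution; state before step 2: [1 2 5 5])
2. fire T4 -> [1 2 5 5]
3. fire T2 -> [1 2 7 7]
4. fire T2 -> [1 2 9 9]
5. fire T2 -> [1 2 11 11]
6. fire T2 -> [1 2 13 13]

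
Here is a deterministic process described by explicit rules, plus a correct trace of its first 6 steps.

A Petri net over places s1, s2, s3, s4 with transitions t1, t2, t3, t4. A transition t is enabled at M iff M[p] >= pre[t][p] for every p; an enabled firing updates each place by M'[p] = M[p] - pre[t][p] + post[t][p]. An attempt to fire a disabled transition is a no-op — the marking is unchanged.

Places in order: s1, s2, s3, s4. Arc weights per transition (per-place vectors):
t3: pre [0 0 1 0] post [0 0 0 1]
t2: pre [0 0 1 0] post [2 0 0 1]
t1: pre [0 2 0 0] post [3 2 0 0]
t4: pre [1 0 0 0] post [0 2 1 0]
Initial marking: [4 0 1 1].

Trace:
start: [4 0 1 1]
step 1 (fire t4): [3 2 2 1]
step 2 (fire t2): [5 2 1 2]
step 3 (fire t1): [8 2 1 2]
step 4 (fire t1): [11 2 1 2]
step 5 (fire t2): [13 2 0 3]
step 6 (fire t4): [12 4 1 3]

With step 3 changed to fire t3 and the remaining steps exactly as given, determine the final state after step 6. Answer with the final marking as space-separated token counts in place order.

7 4 1 3

(re-executing from step 3 with the substitution; state before step 3: [5 2 1 2])
step 3 (fire t3): [5 2 0 3]
step 4 (fire t1): [8 2 0 3]
step 5 (fire t2): [8 2 0 3]
step 6 (fire t4): [7 4 1 3]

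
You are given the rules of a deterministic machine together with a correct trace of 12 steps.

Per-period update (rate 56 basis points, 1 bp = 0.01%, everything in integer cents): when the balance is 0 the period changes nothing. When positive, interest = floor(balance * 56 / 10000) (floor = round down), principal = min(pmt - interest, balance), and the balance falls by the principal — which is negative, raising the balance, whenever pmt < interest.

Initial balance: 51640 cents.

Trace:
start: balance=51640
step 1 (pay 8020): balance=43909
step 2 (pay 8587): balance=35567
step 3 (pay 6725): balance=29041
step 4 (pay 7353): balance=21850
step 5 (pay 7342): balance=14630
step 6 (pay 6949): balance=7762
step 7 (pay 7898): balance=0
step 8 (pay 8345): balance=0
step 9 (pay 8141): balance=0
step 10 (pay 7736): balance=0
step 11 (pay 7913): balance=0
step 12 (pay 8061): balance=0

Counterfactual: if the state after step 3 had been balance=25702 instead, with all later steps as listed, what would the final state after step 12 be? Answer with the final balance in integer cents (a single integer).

state after step 3 := balance=25702
step 4 (pay 7353): balance=18492
step 5 (pay 7342): balance=11253
step 6 (pay 6949): balance=4367
step 7 (pay 7898): balance=0
step 8 (pay 8345): balance=0
step 9 (pay 8141): balance=0
step 10 (pay 7736): balance=0
step 11 (pay 7913): balance=0
step 12 (pay 8061): balance=0

0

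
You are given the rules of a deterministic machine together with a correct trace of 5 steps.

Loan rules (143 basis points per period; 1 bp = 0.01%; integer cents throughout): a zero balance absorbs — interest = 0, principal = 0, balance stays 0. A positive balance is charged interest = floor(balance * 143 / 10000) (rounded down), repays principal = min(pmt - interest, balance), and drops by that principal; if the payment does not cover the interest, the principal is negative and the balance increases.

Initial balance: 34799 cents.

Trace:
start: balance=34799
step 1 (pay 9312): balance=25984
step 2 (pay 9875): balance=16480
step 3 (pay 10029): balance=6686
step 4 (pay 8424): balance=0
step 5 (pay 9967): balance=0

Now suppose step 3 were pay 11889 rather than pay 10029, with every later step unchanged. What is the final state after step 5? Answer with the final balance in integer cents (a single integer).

0

(re-executing from step 3 with the substitution; state before step 3: balance=16480)
step 3 (pay 11889): balance=4826
step 4 (pay 8424): balance=0
step 5 (pay 9967): balance=0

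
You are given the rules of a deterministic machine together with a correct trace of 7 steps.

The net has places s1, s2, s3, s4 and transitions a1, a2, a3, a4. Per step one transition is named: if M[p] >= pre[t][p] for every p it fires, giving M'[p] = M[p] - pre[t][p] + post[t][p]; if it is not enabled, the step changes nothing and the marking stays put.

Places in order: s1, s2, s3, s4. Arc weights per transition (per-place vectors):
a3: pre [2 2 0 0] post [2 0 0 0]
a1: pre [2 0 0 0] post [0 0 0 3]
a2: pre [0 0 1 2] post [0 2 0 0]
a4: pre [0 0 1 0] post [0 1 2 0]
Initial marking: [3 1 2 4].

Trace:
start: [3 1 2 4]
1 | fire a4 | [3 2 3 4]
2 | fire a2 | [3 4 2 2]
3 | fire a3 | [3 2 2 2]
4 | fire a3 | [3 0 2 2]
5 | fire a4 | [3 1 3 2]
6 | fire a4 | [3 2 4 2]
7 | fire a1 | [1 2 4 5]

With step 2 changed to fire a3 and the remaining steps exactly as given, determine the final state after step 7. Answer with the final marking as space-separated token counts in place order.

1 2 5 7

(re-executing from step 2 with the substitution; state before step 2: [3 2 3 4])
2 | fire a3 | [3 0 3 4]
3 | fire a3 | [3 0 3 4]
4 | fire a3 | [3 0 3 4]
5 | fire a4 | [3 1 4 4]
6 | fire a4 | [3 2 5 4]
7 | fire a1 | [1 2 5 7]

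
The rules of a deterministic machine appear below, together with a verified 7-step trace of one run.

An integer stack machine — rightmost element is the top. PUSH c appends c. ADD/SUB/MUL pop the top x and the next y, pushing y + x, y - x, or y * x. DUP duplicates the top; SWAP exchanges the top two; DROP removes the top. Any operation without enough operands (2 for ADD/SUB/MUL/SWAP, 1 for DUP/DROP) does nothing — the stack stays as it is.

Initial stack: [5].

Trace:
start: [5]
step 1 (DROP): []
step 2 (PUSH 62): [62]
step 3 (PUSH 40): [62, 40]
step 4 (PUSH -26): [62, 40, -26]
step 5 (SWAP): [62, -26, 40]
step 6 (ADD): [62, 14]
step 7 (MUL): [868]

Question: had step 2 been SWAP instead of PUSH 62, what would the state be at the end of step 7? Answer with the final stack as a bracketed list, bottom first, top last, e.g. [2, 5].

(re-executing from step 2 with the substitution; state before step 2: [])
step 2 (SWAP): []
step 3 (PUSH 40): [40]
step 4 (PUSH -26): [40, -26]
step 5 (SWAP): [-26, 40]
step 6 (ADD): [14]
step 7 (MUL): [14]

[14]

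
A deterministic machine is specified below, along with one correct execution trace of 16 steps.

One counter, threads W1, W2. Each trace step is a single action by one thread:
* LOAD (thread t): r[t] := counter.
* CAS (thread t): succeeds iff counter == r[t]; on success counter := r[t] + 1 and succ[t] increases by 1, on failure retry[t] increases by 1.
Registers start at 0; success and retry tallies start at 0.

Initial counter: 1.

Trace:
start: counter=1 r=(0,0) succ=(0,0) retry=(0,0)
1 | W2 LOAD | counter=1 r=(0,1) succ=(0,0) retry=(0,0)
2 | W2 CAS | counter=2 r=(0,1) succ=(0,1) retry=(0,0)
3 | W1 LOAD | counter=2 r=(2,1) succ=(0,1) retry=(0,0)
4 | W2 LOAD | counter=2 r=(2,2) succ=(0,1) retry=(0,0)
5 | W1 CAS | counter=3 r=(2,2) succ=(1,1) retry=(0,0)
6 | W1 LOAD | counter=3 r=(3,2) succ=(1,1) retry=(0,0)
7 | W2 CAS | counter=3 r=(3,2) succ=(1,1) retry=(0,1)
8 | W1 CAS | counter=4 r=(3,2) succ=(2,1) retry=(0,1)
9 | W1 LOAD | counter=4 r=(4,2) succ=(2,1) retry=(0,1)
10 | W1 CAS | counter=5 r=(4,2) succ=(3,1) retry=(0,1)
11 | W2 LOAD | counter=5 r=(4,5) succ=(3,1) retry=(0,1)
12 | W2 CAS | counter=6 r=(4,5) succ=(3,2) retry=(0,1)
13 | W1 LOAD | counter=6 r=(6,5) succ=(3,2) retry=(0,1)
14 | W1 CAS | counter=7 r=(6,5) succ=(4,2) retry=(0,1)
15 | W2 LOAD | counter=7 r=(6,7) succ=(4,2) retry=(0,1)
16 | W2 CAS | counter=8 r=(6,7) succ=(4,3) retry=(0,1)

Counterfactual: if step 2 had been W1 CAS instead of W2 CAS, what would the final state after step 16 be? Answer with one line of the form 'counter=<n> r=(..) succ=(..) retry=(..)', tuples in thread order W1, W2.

(re-executing from step 2 with the substitution; state before step 2: counter=1 r=(0,1) succ=(0,0) retry=(0,0))
2 | W1 CAS | counter=1 r=(0,1) succ=(0,0) retry=(1,0)
3 | W1 LOAD | counter=1 r=(1,1) succ=(0,0) retry=(1,0)
4 | W2 LOAD | counter=1 r=(1,1) succ=(0,0) retry=(1,0)
5 | W1 CAS | counter=2 r=(1,1) succ=(1,0) retry=(1,0)
6 | W1 LOAD | counter=2 r=(2,1) succ=(1,0) retry=(1,0)
7 | W2 CAS | counter=2 r=(2,1) succ=(1,0) retry=(1,1)
8 | W1 CAS | counter=3 r=(2,1) succ=(2,0) retry=(1,1)
9 | W1 LOAD | counter=3 r=(3,1) succ=(2,0) retry=(1,1)
10 | W1 CAS | counter=4 r=(3,1) succ=(3,0) retry=(1,1)
11 | W2 LOAD | counter=4 r=(3,4) succ=(3,0) retry=(1,1)
12 | W2 CAS | counter=5 r=(3,4) succ=(3,1) retry=(1,1)
13 | W1 LOAD | counter=5 r=(5,4) succ=(3,1) retry=(1,1)
14 | W1 CAS | counter=6 r=(5,4) succ=(4,1) retry=(1,1)
15 | W2 LOAD | counter=6 r=(5,6) succ=(4,1) retry=(1,1)
16 | W2 CAS | counter=7 r=(5,6) succ=(4,2) retry=(1,1)

counter=7 r=(5,6) succ=(4,2) retry=(1,1)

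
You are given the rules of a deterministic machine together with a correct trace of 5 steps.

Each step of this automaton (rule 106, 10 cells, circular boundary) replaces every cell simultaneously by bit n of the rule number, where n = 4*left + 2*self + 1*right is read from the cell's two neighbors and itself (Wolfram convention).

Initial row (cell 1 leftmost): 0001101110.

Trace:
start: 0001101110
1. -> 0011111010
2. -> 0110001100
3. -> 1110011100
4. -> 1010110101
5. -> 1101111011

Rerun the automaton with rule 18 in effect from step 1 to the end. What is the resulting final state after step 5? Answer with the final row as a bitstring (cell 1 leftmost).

0010000001

(re-executing steps 1..5 under rule 18; state before step 1: 0001101110)
1. -> 0010000001
2. -> 1101000010
3. -> 0000100100
4. -> 0001011010
5. -> 0010000001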